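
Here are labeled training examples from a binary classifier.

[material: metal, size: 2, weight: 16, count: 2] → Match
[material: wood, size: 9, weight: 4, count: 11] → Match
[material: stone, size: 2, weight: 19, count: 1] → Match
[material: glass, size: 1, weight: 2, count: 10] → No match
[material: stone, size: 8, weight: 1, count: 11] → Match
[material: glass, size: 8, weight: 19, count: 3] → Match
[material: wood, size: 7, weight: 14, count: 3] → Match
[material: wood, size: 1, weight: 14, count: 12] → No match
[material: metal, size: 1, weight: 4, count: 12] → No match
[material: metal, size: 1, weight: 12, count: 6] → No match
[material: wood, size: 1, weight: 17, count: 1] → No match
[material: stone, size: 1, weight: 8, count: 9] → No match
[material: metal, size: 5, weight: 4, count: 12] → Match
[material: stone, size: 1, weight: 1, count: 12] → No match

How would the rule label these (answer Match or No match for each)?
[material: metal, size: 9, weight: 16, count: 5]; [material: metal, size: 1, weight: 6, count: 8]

Match, No match

Every 'Match' example satisfies: size ≥ 2. None of the 'No match' examples do.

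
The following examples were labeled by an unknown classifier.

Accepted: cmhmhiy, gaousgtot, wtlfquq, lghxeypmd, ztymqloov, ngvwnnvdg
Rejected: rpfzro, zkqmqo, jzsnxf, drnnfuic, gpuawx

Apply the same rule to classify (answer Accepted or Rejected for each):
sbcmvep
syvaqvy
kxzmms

Comparing the two groups points to one rule — odd length.
sbcmvep: length 7, checks out → Accepted. syvaqvy: length 7, checks out → Accepted. kxzmms: length 6, lacks this property → Rejected.

Accepted, Accepted, Rejected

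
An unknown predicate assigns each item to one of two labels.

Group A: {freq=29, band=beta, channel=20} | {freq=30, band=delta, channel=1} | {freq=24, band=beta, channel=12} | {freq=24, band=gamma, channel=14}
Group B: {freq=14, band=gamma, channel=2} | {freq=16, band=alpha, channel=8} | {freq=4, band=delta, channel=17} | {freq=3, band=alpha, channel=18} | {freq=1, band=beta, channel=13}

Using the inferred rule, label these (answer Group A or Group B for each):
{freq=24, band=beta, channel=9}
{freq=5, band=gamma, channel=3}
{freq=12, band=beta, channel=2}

All 'Group A' examples share one property — freq ≥ 24 — and every 'Group B' example lacks it.
{freq=24, band=beta, channel=9}: Group A (freq = 24). {freq=5, band=gamma, channel=3}: Group B (freq = 5). {freq=12, band=beta, channel=2}: Group B (freq = 12).

Group A, Group B, Group B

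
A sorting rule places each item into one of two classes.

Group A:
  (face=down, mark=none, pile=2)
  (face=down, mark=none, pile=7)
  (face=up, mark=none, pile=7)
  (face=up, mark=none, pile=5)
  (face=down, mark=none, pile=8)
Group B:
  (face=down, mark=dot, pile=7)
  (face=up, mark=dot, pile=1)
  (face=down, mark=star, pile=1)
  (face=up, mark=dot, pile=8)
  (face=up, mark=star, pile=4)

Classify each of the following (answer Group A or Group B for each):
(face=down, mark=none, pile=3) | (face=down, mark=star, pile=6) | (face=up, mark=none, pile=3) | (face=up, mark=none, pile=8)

Group A, Group B, Group A, Group A

'Group A' ⟺ mark is none.
(face=down, mark=none, pile=3): Group A (mark is none). (face=down, mark=star, pile=6): Group B (mark is star). (face=up, mark=none, pile=3): Group A (mark is none). (face=up, mark=none, pile=8): Group A (mark is none).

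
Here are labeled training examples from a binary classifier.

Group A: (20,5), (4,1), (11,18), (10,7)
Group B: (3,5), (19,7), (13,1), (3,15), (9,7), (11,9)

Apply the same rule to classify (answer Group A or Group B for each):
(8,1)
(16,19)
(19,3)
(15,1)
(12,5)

The distinguishing property — sum is odd — holds for all the 'Group A' cases and none of the 'Group B' cases.
(8,1) → 8+1 = 9 → Group A.
(16,19) → 16+19 = 35 → Group A.
(19,3) → 19+3 = 22 → Group B.
(15,1) → 15+1 = 16 → Group B.
(12,5) → 12+5 = 17 → Group A.

Group A, Group A, Group B, Group B, Group A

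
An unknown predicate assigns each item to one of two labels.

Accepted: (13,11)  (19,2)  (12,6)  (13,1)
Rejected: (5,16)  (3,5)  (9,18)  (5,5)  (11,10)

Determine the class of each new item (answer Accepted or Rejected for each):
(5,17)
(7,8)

Rejected, Rejected

One predicate separates the groups cleanly: first ≥ 12.
(5,17): first 5 — does not satisfy this, so Rejected. (7,8): first 7 — does not satisfy this, so Rejected.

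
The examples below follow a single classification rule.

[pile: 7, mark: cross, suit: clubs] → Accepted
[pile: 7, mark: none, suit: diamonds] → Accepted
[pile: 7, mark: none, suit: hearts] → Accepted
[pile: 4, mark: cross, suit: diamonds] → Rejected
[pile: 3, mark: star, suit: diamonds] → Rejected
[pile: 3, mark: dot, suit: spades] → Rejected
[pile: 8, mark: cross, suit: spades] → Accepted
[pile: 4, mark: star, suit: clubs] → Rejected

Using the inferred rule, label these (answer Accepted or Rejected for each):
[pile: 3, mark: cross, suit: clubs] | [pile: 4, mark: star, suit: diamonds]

Rejected, Rejected

A rule that fits every label: pile ≥ 7 — true of each 'Accepted' example, false of each 'Rejected' one.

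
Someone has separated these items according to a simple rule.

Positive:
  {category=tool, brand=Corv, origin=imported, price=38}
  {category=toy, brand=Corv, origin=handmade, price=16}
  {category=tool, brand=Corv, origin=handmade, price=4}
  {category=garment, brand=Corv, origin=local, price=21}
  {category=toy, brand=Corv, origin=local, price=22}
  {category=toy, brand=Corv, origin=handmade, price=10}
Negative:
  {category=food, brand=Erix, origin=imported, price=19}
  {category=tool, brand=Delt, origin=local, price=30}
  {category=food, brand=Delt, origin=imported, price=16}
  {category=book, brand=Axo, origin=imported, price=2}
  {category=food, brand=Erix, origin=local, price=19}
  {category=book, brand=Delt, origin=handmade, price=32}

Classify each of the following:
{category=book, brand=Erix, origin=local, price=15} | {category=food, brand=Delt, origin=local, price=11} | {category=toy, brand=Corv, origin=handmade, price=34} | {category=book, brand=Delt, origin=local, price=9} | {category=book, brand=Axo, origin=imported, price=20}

Negative, Negative, Positive, Negative, Negative

Looking at the examples, the only property every 'Positive' case has and every 'Negative' case lacks is: brand is Corv.
Negative: {category=book, brand=Erix, origin=local, price=15}, since brand is Erix.
Negative: {category=food, brand=Delt, origin=local, price=11}, since brand is Delt.
Positive: {category=toy, brand=Corv, origin=handmade, price=34}, since brand is Corv.
Negative: {category=book, brand=Delt, origin=local, price=9}, since brand is Delt.
Negative: {category=book, brand=Axo, origin=imported, price=20}, since brand is Axo.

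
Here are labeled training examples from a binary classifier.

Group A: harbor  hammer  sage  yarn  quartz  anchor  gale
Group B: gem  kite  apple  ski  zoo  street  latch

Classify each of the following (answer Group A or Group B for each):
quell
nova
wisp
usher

Group B, Group A, Group B, Group B

The classifier is using: even length AND contains 'a'.
quell → length 5, no 'a' → Group B.
nova → length 4, has 'a' → Group A.
wisp → length 4, no 'a' → Group B.
usher → length 5, no 'a' → Group B.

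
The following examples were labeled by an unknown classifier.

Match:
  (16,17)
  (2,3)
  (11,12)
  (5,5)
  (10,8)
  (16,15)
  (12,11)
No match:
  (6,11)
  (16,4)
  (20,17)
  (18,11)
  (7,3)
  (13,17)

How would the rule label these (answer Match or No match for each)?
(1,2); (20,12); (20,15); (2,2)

Match, No match, No match, Match

The pattern is that an item is 'Match' exactly when: |first − second| ≤ 2.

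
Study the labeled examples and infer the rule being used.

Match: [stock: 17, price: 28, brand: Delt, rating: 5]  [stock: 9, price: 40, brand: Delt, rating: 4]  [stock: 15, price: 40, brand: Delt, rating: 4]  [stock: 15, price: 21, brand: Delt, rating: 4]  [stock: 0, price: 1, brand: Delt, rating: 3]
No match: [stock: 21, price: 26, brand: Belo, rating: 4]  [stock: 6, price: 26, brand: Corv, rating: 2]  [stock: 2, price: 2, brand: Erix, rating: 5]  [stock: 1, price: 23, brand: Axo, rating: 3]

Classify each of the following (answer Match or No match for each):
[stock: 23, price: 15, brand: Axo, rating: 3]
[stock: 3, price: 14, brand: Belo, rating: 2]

The classifier is using: brand is Delt.
[stock: 23, price: 15, brand: Axo, rating: 3]: brand is Axo, doesn't match → No match.
[stock: 3, price: 14, brand: Belo, rating: 2]: brand is Belo, doesn't match → No match.

No match, No match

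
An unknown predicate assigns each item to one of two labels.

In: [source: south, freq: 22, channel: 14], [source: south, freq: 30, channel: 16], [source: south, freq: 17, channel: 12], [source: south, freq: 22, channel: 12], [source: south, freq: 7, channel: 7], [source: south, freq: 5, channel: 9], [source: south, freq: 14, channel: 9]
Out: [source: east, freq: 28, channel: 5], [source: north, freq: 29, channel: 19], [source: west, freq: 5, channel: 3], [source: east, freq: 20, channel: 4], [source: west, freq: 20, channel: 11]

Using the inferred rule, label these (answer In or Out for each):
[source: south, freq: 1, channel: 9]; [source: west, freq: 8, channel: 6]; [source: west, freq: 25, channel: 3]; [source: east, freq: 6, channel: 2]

In, Out, Out, Out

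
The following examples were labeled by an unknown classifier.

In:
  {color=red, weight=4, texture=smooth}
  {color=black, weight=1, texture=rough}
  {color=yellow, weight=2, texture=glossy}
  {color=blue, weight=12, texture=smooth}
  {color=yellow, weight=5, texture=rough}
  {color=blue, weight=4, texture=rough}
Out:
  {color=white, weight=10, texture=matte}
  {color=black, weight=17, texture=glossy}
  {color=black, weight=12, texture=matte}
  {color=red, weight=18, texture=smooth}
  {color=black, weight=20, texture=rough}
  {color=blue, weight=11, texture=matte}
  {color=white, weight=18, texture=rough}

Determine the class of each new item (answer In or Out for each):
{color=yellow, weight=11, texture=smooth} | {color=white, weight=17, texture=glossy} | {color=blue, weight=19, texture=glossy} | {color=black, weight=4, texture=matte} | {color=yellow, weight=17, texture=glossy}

The classifier is using: texture is not matte AND weight ≤ 12.
In: {color=yellow, weight=11, texture=smooth}, since texture is smooth, weight = 11.
Out: {color=white, weight=17, texture=glossy}, since texture is glossy, weight = 17.
Out: {color=blue, weight=19, texture=glossy}, since texture is glossy, weight = 19.
Out: {color=black, weight=4, texture=matte}, since texture is matte, weight = 4.
Out: {color=yellow, weight=17, texture=glossy}, since texture is glossy, weight = 17.

In, Out, Out, Out, Out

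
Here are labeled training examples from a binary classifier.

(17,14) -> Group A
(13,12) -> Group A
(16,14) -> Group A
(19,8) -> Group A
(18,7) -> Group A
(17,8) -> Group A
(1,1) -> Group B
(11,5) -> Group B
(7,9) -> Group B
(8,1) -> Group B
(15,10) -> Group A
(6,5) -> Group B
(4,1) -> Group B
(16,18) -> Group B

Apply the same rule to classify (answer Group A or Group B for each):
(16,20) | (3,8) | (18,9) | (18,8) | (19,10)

One predicate separates the groups cleanly: first > second AND sum ≥ 25.
(16,20) → 16 < 20, 16+20 = 36 → Group B. (3,8) → 3 < 8, 3+8 = 11 → Group B. (18,9) → 18 > 9, 18+9 = 27 → Group A. (18,8) → 18 > 8, 18+8 = 26 → Group A. (19,10) → 19 > 10, 19+10 = 29 → Group A.

Group B, Group B, Group A, Group A, Group A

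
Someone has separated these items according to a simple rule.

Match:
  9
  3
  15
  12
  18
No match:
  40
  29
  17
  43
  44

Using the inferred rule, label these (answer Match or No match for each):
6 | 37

Match, No match

Every 'Match' example satisfies: multiple of 3. None of the 'No match' examples do.
6: 6 = 3·2 — meets the rule, so Match. 37: 37 = 3·12 + 1 — does not pass, so No match.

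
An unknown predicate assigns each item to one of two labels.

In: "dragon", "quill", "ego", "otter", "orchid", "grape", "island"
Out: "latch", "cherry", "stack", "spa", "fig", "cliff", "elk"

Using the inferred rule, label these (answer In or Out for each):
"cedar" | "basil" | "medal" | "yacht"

In, In, In, Out

The common property of the 'In' items is: has ≥ 2 vowels. No 'Out' item has it.
In: "cedar", since 2 vowels. In: "basil", since 2 vowels. In: "medal", since 2 vowels. Out: "yacht", since 1 vowel.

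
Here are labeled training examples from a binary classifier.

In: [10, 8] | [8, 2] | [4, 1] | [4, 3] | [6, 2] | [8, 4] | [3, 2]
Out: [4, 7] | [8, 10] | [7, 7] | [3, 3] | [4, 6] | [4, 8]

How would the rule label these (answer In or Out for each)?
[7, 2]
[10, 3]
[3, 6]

Checking candidate rules against both groups, what survives is: first > second.

In, In, Out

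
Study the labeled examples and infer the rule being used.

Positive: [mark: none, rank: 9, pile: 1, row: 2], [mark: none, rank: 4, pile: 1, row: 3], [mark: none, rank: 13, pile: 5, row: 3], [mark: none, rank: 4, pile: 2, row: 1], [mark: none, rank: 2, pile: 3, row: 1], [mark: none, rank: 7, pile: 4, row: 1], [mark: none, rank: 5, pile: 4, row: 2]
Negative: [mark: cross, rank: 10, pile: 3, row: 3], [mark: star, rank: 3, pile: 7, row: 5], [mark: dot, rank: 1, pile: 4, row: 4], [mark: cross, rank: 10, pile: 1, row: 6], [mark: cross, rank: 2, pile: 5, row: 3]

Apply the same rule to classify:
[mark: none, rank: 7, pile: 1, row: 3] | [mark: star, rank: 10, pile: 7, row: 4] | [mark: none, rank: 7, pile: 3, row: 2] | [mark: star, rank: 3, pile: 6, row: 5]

Positive, Negative, Positive, Negative

A rule that fits every label: mark is none — true of each 'Positive' example, false of each 'Negative' one.
[mark: none, rank: 7, pile: 1, row: 3]: Positive (mark is none). [mark: star, rank: 10, pile: 7, row: 4]: Negative (mark is star). [mark: none, rank: 7, pile: 3, row: 2]: Positive (mark is none). [mark: star, rank: 3, pile: 6, row: 5]: Negative (mark is star).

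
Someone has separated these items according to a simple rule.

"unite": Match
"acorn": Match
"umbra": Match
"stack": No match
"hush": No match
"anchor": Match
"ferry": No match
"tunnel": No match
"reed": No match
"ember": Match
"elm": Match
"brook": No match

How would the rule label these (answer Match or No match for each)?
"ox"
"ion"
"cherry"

Comparing the two groups points to one rule — starts with a vowel.
"ox": starts with 'o' — qualifies, so Match.
"ion": starts with 'i' — qualifies, so Match.
"cherry": starts with 'c' — fails this test, so No match.

Match, Match, No match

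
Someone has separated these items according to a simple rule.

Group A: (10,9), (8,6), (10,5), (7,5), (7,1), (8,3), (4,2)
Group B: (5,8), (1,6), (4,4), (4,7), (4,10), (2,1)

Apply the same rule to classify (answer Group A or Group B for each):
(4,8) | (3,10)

Group B, Group B

One predicate separates the groups cleanly: first > second AND sum ≥ 6.
(4,8): 4 < 8, 4+8 = 12, does not pass → Group B. (3,10): 3 < 10, 3+10 = 13, does not pass → Group B.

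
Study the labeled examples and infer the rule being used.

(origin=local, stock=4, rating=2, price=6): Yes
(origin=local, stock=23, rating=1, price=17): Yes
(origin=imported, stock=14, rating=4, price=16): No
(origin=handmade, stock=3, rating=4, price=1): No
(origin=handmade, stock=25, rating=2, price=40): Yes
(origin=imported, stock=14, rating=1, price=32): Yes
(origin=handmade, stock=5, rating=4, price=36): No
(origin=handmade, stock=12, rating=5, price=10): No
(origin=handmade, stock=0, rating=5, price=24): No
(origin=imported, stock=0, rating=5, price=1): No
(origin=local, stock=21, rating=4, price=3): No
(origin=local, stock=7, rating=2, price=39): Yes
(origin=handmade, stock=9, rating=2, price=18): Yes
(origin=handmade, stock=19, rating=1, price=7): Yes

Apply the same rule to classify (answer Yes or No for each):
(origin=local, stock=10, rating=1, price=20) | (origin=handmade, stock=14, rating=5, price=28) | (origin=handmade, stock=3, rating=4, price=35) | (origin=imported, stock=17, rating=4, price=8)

'Yes' ⟺ rating ≤ 2.

Yes, No, No, No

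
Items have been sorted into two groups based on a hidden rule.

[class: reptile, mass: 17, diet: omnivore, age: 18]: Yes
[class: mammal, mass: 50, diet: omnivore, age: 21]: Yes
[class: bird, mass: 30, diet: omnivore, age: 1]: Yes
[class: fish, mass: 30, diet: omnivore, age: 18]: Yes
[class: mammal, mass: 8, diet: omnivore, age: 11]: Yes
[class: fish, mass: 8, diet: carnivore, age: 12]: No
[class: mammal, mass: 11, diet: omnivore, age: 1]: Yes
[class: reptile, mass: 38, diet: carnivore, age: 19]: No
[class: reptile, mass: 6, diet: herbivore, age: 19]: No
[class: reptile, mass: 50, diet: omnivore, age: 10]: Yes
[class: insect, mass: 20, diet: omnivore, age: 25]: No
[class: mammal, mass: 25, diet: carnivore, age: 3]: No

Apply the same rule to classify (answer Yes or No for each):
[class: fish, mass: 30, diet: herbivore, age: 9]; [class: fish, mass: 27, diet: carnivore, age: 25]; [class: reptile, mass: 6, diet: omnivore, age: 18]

The common property of the 'Yes' items is: diet is omnivore AND age ≤ 21. No 'No' item has it.
No: [class: fish, mass: 30, diet: herbivore, age: 9], since diet is herbivore, age = 9. No: [class: fish, mass: 27, diet: carnivore, age: 25], since diet is carnivore, age = 25. Yes: [class: reptile, mass: 6, diet: omnivore, age: 18], since diet is omnivore, age = 18.

No, No, Yes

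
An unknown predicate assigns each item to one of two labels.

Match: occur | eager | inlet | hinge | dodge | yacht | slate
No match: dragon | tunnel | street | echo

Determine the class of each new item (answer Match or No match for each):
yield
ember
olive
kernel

'Match' ⟺ odd length.
yield: length 5, fits → Match. ember: length 5, fits → Match. olive: length 5, fits → Match. kernel: length 6, does not fit → No match.

Match, Match, Match, No match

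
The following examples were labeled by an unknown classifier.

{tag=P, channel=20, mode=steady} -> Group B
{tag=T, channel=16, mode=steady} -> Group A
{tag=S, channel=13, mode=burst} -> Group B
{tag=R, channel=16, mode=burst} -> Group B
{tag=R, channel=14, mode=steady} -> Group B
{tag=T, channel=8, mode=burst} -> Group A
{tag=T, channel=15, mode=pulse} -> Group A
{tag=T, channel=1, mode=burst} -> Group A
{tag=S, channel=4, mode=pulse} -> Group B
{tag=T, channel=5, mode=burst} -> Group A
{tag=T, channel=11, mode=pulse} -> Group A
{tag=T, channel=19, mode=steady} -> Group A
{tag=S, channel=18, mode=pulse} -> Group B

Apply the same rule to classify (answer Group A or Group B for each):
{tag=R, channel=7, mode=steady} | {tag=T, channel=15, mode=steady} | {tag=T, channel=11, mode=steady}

Group B, Group A, Group A

'Group A' ⟺ tag is T.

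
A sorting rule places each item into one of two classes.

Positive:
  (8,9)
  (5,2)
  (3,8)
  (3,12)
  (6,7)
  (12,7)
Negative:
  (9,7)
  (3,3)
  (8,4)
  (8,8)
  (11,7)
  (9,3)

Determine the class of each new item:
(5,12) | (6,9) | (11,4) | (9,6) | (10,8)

Positive, Positive, Positive, Positive, Negative

The distinguishing property — sum is odd — holds for all the 'Positive' cases and none of the 'Negative' cases.
(5,12): 5+12 = 17, meets the rule → Positive.
(6,9): 6+9 = 15, meets the rule → Positive.
(11,4): 11+4 = 15, meets the rule → Positive.
(9,6): 9+6 = 15, meets the rule → Positive.
(10,8): 10+8 = 18, lacks this property → Negative.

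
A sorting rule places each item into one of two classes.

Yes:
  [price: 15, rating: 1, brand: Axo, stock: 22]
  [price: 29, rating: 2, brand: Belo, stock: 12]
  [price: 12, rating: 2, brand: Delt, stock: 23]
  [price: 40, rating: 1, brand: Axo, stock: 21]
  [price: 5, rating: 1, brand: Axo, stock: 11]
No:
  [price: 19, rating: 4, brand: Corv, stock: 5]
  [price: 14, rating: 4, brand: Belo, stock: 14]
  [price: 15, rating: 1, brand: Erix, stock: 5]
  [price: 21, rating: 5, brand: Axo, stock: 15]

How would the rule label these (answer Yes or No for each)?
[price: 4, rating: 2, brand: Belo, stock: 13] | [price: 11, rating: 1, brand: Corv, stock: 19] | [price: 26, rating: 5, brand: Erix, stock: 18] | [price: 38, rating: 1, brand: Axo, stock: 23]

Yes, Yes, No, Yes

The distinguishing property — rating ≤ 2 AND stock ≥ 11 — holds for all the 'Yes' cases and none of the 'No' cases.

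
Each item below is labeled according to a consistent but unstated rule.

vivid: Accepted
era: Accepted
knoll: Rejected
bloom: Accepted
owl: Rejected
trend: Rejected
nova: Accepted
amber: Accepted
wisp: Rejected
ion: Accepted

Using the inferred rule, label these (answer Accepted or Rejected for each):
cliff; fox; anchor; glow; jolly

Rejected, Rejected, Accepted, Rejected, Rejected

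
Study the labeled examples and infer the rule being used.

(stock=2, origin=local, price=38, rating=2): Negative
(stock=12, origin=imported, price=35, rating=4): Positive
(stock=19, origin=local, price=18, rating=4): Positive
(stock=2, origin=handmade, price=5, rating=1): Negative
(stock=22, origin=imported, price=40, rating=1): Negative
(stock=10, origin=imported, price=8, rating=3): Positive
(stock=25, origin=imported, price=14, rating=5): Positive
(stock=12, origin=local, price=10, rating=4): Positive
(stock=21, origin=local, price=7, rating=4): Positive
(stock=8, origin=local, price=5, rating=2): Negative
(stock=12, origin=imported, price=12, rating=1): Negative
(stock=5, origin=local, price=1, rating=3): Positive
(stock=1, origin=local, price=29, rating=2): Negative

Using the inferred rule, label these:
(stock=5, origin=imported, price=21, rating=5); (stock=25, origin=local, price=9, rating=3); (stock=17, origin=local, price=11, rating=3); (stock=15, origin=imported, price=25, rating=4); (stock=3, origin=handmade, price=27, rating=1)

The simplest hypothesis consistent with all the labels is: rating ≥ 3.
(stock=5, origin=imported, price=21, rating=5) → rating = 5 → Positive.
(stock=25, origin=local, price=9, rating=3) → rating = 3 → Positive.
(stock=17, origin=local, price=11, rating=3) → rating = 3 → Positive.
(stock=15, origin=imported, price=25, rating=4) → rating = 4 → Positive.
(stock=3, origin=handmade, price=27, rating=1) → rating = 1 → Negative.

Positive, Positive, Positive, Positive, Negative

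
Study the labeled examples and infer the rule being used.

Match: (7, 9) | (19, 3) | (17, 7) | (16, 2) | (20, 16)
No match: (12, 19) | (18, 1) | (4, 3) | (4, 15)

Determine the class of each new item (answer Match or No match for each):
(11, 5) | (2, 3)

Match, No match

'Match' ⟺ sum is even.
Match: (11, 5), since 11+5 = 16. No match: (2, 3), since 2+3 = 5.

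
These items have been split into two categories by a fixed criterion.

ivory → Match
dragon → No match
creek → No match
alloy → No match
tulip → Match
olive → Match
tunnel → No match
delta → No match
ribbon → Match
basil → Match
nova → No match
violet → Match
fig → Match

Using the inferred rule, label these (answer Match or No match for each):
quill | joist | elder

One predicate separates the groups cleanly: contains 'i'.
quill → has 'i' → Match. joist → has 'i' → Match. elder → no 'i' → No match.

Match, Match, No match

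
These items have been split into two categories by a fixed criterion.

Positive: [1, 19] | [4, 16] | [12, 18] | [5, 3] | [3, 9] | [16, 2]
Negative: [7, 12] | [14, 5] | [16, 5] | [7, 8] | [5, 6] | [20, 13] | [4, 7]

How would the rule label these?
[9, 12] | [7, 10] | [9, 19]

The simplest hypothesis consistent with all the labels is: sum is even.
[9, 12]: 9+12 = 21 — does not pass, so Negative.
[7, 10]: 7+10 = 17 — does not pass, so Negative.
[9, 19]: 9+19 = 28 — fits, so Positive.

Negative, Negative, Positive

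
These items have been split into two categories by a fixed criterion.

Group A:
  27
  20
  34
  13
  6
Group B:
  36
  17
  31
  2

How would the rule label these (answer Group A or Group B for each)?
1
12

The classifier is using: ≡ 6 (mod 7).

Group B, Group B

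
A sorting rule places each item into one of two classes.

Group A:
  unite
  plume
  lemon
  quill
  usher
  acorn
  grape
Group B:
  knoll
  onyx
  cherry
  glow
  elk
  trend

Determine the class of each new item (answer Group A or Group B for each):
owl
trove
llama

Group B, Group A, Group A

The simplest hypothesis consistent with all the labels is: has ≥ 2 vowels.
owl → 1 vowel → Group B. trove → 2 vowels → Group A. llama → 2 vowels → Group A.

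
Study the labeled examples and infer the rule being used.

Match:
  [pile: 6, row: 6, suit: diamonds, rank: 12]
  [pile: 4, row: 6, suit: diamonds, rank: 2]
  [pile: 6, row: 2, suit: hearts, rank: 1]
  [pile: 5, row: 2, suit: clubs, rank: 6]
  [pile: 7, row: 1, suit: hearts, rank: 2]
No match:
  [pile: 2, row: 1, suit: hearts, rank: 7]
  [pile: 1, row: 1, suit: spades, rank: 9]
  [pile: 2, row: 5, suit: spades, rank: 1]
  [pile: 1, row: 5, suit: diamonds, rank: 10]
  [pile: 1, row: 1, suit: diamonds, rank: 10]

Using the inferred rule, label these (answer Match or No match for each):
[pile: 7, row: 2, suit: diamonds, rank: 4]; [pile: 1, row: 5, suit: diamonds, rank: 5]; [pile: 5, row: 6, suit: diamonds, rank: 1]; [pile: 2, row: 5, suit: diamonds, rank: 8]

Match, No match, Match, No match

The classifier is using: pile ≥ 4.
[pile: 7, row: 2, suit: diamonds, rank: 4] → pile = 7 → Match.
[pile: 1, row: 5, suit: diamonds, rank: 5] → pile = 1 → No match.
[pile: 5, row: 6, suit: diamonds, rank: 1] → pile = 5 → Match.
[pile: 2, row: 5, suit: diamonds, rank: 8] → pile = 2 → No match.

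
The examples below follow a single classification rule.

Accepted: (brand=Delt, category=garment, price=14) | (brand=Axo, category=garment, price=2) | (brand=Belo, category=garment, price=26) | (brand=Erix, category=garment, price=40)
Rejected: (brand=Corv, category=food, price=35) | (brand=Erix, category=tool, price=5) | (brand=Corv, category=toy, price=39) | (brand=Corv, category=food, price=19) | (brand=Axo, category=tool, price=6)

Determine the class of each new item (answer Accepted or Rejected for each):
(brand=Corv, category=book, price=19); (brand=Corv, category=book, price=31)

Rejected, Rejected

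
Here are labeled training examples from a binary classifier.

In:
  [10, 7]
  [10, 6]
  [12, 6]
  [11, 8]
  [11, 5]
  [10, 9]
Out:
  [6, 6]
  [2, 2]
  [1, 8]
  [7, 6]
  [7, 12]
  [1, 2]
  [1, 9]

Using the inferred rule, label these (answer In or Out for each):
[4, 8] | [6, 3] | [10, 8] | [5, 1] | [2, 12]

Out, Out, In, Out, Out

One predicate separates the groups cleanly: first ≥ 8.
Out: [4, 8], since first 4.
Out: [6, 3], since first 6.
In: [10, 8], since first 10.
Out: [5, 1], since first 5.
Out: [2, 12], since first 2.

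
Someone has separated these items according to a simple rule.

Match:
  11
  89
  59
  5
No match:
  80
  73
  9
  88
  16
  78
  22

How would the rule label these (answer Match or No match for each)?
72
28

No match, No match

All 'Match' examples share one property — ≡ 5 (mod 6) — and every 'No match' example lacks it.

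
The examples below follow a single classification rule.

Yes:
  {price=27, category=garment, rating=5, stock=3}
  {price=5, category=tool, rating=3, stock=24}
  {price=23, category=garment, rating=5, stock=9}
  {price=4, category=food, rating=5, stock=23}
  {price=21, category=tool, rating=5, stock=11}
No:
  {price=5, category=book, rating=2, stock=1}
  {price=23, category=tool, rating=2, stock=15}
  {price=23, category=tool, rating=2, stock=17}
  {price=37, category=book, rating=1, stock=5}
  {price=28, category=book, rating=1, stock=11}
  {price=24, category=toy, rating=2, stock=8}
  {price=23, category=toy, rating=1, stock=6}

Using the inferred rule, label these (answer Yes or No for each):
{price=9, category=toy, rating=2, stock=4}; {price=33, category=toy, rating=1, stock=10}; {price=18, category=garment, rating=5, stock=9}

No, No, Yes

All 'Yes' examples share one property — rating ≥ 3 — and every 'No' example lacks it.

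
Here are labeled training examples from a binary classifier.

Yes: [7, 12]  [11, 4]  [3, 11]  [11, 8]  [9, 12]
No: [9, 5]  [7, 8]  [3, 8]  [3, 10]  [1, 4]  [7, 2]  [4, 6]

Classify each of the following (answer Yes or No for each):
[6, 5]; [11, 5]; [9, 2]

No, Yes, No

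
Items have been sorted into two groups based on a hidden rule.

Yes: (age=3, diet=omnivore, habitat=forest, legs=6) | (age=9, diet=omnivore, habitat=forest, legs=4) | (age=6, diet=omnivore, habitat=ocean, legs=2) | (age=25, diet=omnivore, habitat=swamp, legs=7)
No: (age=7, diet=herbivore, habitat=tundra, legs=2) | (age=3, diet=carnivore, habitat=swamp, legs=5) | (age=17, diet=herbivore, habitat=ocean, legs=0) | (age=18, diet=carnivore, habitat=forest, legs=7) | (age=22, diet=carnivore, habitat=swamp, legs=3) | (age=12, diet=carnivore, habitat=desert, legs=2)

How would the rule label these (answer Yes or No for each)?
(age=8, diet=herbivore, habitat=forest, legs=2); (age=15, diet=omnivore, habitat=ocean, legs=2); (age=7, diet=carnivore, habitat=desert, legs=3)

No, Yes, No

The distinguishing property — diet is omnivore — holds for all the 'Yes' cases and none of the 'No' cases.
No: (age=8, diet=herbivore, habitat=forest, legs=2), since diet is herbivore.
Yes: (age=15, diet=omnivore, habitat=ocean, legs=2), since diet is omnivore.
No: (age=7, diet=carnivore, habitat=desert, legs=3), since diet is carnivore.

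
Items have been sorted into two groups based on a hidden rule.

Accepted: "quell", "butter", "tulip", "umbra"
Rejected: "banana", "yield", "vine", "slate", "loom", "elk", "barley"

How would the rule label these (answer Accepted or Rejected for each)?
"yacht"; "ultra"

The simplest hypothesis consistent with all the labels is: contains 'u'.
"yacht" — no 'u', hence Rejected.
"ultra" — has 'u', hence Accepted.

Rejected, Accepted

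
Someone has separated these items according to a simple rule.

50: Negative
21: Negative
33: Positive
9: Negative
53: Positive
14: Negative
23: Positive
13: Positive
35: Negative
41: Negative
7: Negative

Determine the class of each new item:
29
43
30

The common property of the 'Positive' items is: ends in digit 3. No 'Negative' item has it.
29 — last digit 9, hence Negative. 43 — last digit 3, hence Positive. 30 — last digit 0, hence Negative.

Negative, Positive, Negative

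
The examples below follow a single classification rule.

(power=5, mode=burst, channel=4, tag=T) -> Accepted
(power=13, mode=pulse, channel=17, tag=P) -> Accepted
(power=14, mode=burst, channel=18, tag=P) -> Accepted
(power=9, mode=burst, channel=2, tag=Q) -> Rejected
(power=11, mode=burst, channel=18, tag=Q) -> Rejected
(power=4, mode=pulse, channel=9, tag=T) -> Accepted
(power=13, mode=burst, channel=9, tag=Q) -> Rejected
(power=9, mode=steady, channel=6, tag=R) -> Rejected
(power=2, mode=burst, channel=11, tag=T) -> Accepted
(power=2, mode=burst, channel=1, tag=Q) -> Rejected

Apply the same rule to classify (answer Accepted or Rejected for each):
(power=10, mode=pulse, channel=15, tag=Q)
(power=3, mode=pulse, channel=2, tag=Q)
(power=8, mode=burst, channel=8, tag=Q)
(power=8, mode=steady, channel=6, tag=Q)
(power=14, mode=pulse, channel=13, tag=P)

Rejected, Rejected, Rejected, Rejected, Accepted

'Accepted' ⟺ tag is P OR tag is T.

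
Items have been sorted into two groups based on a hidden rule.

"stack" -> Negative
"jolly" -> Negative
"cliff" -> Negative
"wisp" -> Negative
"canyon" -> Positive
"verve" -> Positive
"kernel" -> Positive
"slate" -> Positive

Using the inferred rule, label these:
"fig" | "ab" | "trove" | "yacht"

Negative, Negative, Positive, Negative

All 'Positive' examples share one property — has ≥ 2 vowels — and every 'Negative' example lacks it.
"fig": 1 vowel, fails the rule → Negative. "ab": 1 vowel, fails the rule → Negative. "trove": 2 vowels, meets the rule → Positive. "yacht": 1 vowel, fails the rule → Negative.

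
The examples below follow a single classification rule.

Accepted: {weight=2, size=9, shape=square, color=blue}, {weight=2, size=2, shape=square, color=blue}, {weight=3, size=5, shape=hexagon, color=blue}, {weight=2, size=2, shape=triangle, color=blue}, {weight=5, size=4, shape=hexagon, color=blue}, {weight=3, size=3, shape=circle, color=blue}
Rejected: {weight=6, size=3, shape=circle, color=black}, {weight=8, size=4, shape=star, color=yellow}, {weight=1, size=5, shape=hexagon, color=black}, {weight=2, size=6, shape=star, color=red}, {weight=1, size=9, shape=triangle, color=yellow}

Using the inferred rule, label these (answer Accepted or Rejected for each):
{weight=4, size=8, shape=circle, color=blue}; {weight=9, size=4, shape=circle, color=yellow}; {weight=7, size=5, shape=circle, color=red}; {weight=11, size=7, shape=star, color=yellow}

Accepted, Rejected, Rejected, Rejected

The distinguishing property — color is blue — holds for all the 'Accepted' cases and none of the 'Rejected' cases.
{weight=4, size=8, shape=circle, color=blue} → color is blue → Accepted.
{weight=9, size=4, shape=circle, color=yellow} → color is yellow → Rejected.
{weight=7, size=5, shape=circle, color=red} → color is red → Rejected.
{weight=11, size=7, shape=star, color=yellow} → color is yellow → Rejected.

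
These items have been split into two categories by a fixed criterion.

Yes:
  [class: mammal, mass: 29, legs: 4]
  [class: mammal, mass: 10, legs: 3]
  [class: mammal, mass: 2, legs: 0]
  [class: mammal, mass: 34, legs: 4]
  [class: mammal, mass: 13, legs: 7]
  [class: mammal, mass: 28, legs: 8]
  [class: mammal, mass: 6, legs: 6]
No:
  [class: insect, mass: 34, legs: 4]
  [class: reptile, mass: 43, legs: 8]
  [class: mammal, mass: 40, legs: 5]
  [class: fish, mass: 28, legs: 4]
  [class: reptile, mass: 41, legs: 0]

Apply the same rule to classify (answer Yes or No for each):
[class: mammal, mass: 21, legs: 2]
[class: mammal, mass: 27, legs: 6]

Yes, Yes

Rule: class is mammal AND mass ≤ 34. This holds for each 'Yes' example and fails for each 'No' one.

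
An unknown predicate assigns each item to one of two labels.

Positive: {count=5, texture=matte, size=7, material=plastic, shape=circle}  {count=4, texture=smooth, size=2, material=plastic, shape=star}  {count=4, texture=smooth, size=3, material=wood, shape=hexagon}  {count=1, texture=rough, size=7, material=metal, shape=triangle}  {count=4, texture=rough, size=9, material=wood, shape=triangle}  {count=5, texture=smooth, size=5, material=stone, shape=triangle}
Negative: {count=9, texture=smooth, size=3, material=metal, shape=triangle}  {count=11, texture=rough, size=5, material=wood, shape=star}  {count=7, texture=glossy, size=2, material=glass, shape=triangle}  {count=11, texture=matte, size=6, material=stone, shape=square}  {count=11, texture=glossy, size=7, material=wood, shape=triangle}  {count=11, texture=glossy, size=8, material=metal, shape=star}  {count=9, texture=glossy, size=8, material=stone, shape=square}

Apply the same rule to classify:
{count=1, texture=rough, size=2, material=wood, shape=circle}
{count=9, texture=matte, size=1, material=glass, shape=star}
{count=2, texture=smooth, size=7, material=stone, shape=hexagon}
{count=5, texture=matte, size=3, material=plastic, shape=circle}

Positive, Negative, Positive, Positive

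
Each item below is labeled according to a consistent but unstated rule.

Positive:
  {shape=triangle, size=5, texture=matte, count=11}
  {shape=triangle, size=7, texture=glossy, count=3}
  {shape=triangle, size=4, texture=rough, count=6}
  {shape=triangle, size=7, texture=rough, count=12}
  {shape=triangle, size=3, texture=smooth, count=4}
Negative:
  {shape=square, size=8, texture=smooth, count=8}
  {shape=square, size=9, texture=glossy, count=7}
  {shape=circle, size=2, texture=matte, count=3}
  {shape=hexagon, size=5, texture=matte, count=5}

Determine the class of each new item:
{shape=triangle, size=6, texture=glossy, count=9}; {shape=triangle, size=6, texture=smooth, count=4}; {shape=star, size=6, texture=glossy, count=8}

Positive, Positive, Negative

Looking at the examples, the only property every 'Positive' case has and every 'Negative' case lacks is: shape is triangle.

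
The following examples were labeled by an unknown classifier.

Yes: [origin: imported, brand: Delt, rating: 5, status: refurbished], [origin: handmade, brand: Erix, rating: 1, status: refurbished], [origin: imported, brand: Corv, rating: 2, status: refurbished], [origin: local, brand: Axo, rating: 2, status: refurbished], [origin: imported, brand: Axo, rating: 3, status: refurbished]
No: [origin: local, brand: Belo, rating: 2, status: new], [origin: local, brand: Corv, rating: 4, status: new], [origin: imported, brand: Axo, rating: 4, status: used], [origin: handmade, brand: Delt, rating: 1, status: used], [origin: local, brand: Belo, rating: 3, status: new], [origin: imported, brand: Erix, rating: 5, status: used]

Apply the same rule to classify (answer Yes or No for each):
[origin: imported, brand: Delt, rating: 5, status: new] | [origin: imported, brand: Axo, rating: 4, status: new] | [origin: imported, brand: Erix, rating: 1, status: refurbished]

'Yes' ⟺ status is refurbished.
[origin: imported, brand: Delt, rating: 5, status: new]: No (status is new). [origin: imported, brand: Axo, rating: 4, status: new]: No (status is new). [origin: imported, brand: Erix, rating: 1, status: refurbished]: Yes (status is refurbished).

No, No, Yes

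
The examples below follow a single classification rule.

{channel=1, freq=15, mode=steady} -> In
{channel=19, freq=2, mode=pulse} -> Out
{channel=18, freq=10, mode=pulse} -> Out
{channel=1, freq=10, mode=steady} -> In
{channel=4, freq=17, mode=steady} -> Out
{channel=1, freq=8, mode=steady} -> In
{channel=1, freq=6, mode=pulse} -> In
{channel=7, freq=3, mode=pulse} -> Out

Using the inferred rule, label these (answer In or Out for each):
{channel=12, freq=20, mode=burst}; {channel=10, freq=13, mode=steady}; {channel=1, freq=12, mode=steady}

Every 'In' example satisfies: channel = 1. None of the 'Out' examples do.
{channel=12, freq=20, mode=burst}: channel = 12, fails the rule → Out. {channel=10, freq=13, mode=steady}: channel = 10, fails the rule → Out. {channel=1, freq=12, mode=steady}: channel = 1, qualifies → In.

Out, Out, In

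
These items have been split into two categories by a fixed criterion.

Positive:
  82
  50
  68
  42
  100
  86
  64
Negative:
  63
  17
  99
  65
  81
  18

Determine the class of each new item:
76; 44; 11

The simplest hypothesis consistent with all the labels is: even AND at least 42.
76 → 76 is even, 76 ≥ 42 → Positive.
44 → 44 is even, 44 ≥ 42 → Positive.
11 → 11 is odd, 11 < 42 → Negative.

Positive, Positive, Negative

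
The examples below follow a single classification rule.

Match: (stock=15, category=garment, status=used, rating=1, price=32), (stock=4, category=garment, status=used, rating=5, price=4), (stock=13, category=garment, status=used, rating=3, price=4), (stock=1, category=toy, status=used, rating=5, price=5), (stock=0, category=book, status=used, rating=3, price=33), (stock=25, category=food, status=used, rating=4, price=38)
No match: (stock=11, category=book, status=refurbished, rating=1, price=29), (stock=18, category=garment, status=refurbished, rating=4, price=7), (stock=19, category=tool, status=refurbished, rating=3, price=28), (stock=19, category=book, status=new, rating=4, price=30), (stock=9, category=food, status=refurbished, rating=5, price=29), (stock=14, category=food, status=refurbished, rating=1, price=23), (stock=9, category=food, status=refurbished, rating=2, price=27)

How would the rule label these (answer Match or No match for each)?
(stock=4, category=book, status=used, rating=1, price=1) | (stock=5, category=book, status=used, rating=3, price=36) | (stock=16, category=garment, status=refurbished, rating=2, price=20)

Match, Match, No match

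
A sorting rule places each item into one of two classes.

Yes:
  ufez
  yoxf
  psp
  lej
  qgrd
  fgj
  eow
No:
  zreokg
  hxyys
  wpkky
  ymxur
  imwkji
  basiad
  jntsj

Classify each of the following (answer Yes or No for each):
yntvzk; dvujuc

Rule: length ≤ 4. This holds for each 'Yes' example and fails for each 'No' one.
yntvzk: length 6 — fails this test, so No.
dvujuc: length 6 — fails this test, so No.

No, No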